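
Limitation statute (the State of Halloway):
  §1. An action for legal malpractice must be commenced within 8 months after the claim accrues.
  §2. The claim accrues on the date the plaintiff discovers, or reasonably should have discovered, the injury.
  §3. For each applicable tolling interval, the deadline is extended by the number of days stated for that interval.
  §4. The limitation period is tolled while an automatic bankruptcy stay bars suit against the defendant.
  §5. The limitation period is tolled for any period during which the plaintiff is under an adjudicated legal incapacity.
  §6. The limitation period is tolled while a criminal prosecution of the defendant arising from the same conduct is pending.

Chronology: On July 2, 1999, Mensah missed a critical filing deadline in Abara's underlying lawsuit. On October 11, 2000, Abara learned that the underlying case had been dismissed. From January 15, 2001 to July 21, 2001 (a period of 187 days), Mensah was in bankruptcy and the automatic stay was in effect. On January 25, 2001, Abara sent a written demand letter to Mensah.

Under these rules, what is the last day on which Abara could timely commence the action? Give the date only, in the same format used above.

December 15, 2001

The claim did not accrue until Abara discovered the injury on October 11, 2000; the July 2, 1999 act date does not start the clock under the stated rule.
8 months from October 11, 2000 is June 11, 2001.
The period was tolled for 187 days by the automatic bankruptcy stay (January 15, 2001 to July 21, 2001), pushing the deadline to December 15, 2001.
None of the other events listed affects the running of the period under the stated rules.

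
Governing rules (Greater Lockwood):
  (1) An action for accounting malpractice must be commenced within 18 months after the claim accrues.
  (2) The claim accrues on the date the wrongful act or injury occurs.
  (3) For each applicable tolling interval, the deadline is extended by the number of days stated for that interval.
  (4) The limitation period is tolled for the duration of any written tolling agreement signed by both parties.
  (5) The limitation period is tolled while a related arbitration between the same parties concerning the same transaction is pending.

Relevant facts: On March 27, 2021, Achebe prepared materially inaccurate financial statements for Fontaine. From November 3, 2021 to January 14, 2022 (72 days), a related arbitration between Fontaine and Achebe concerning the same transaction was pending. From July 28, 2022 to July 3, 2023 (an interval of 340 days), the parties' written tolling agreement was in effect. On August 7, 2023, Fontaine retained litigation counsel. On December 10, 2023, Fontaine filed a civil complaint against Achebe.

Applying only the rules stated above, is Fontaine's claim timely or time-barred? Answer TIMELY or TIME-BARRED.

The claim accrued on March 27, 2021, the date of the act.
18 months from March 27, 2021 is September 27, 2022.
The pending related arbitration from November 3, 2021 to January 14, 2022 tolled the period for 72 days, extending the deadline to December 8, 2022.
The period was tolled for 340 days by the written tolling agreement (July 28, 2022 to July 3, 2023), pushing the deadline to November 13, 2023.
Nothing else in the chronology tolls or restarts the period.
Fontaine filed on December 10, 2023, after the November 13, 2023 deadline, so the action is time-barred.

TIME-BARRED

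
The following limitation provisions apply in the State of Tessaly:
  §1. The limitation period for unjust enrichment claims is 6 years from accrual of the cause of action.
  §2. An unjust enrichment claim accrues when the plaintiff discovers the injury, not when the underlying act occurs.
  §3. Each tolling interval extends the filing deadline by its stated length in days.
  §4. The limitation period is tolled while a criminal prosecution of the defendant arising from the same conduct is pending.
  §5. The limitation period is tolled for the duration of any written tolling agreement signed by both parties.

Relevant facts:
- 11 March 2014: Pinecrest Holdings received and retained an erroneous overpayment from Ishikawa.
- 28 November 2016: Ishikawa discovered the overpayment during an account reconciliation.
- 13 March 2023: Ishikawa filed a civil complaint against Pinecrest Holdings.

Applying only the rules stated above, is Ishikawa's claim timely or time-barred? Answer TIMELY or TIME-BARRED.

TIME-BARRED

Accrual is tied to discovery, so the period began on 28 November 2016 rather than on 11 March 2014 when the act occurred.
The untolled deadline — 6 years after 28 November 2016 — is 28 November 2022.
The 13 March 2023 filing falls after the 28 November 2022 deadline; the claim is time-barred.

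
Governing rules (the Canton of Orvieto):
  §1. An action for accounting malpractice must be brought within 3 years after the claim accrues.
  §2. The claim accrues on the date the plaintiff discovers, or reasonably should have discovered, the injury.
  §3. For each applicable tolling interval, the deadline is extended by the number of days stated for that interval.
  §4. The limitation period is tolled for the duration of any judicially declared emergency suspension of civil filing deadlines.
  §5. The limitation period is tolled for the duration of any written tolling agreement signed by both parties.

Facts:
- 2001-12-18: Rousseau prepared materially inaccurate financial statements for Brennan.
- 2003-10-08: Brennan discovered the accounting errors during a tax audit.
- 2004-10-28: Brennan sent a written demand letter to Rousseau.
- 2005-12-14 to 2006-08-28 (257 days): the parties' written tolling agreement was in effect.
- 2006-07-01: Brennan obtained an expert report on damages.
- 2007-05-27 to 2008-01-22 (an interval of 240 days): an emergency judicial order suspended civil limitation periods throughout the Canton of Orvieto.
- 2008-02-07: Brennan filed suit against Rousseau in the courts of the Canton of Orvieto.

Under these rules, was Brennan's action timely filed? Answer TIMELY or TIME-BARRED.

Under the discovery rule, the claim accrued on 2003-10-08, when Brennan discovered the injury — not on the 2001-12-18 date of the underlying act.
3 years from 2003-10-08 is 2006-10-08.
The period was tolled for 257 days by the written tolling agreement (2005-12-14 to 2006-08-28), pushing the deadline to 2007-06-22.
The period was tolled for 240 days by the emergency suspension of filing deadlines (2007-05-27 to 2008-01-22), pushing the deadline to 2008-02-17.
None of the other events listed affects the running of the period under the stated rules.
Brennan filed on 2008-02-07, before the 2008-02-17 deadline, so the action is timely.

TIMELY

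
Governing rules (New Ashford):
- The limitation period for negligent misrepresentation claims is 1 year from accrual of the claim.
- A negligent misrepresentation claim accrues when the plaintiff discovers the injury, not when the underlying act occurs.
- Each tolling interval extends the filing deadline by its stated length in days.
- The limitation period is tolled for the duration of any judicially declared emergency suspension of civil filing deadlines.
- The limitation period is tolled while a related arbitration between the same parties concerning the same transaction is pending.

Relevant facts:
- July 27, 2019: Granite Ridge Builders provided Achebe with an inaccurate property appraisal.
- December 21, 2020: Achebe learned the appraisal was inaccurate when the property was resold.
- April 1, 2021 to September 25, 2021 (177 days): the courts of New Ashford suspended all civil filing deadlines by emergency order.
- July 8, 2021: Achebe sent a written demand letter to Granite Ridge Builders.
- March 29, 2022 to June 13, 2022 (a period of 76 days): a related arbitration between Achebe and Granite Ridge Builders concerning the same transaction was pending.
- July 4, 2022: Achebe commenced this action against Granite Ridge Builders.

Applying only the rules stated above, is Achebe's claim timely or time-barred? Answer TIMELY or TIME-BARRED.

TIMELY

Accrual is tied to discovery, so the period began on December 21, 2020 rather than on July 27, 2019 when the act occurred.
Adding the 1 year base period to December 21, 2020 gives a deadline of December 21, 2021, before any tolling.
Because the emergency suspension of filing deadlines ran from April 1, 2021 to September 25, 2021, the deadline is extended by 177 days to June 16, 2022.
The period was tolled for 76 days by the pending related arbitration (March 29, 2022 to June 13, 2022), pushing the deadline to August 31, 2022.
None of the other events listed affects the running of the period under the stated rules.
The July 4, 2022 filing precedes the August 31, 2022 deadline; the claim is timely.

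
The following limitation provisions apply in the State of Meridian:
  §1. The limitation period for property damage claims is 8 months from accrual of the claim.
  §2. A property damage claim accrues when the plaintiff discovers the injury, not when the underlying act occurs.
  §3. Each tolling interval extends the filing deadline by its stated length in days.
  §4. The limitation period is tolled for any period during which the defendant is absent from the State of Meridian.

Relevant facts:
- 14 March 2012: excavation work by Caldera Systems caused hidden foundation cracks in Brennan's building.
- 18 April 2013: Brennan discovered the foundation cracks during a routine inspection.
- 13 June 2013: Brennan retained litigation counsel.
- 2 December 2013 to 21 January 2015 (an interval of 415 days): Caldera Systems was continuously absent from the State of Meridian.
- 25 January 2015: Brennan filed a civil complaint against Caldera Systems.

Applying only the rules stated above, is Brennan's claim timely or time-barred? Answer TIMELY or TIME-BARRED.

Under the discovery rule, the claim accrued on 18 April 2013, when Brennan discovered the injury — not on the 14 March 2012 date of the underlying act.
Adding the 8 months base period to 18 April 2013 gives a deadline of 18 December 2013, before any tolling.
The defendant's absence from the jurisdiction from 2 December 2013 to 21 January 2015 tolled the period for 415 days, extending the deadline to 6 February 2015.
Nothing else in the chronology tolls or restarts the period.
The 25 January 2015 filing precedes the 6 February 2015 deadline; the claim is timely.

TIMELY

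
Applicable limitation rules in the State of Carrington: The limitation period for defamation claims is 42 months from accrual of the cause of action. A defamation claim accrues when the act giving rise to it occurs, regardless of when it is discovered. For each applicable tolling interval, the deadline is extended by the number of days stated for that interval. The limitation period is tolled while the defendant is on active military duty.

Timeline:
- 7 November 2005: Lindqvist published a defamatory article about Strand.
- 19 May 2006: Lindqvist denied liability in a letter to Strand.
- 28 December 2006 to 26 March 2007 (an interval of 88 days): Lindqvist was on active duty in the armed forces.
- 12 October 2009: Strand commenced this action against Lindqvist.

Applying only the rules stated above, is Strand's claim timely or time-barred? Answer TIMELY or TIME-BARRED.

The claim accrued on 7 November 2005, when the wrongful act occurred.
Adding the 42 months base period to 7 November 2005 gives a deadline of 7 May 2009, before any tolling.
The defendant's active military service from 28 December 2006 to 26 March 2007 tolled the period for 88 days, extending the deadline to 3 August 2009.
The other events in the timeline have no effect on the limitation period under the stated rules.
Strand filed on 12 October 2009, after the 3 August 2009 deadline, so the action is time-barred.

TIME-BARRED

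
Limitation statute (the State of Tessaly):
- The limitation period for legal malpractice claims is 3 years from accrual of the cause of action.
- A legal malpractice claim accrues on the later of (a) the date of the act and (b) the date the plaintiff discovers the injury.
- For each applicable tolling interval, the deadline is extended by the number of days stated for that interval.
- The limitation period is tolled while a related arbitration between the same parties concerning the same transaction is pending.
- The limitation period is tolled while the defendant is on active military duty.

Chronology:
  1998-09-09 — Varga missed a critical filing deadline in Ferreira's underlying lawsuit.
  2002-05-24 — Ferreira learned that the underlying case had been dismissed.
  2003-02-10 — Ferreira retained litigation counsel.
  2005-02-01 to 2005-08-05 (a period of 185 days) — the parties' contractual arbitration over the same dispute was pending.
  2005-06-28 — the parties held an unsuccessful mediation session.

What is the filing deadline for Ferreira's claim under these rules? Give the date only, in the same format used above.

Taking the later of the act (1998-09-09) and discovery (2002-05-24), the claim accrued on 2002-05-24.
The untolled deadline — 3 years after 2002-05-24 — is 2005-05-24.
The pending related arbitration from 2005-02-01 to 2005-08-05 tolled the period for 185 days, extending the deadline to 2005-11-25.
Nothing else in the chronology tolls or restarts the period.

2005-11-25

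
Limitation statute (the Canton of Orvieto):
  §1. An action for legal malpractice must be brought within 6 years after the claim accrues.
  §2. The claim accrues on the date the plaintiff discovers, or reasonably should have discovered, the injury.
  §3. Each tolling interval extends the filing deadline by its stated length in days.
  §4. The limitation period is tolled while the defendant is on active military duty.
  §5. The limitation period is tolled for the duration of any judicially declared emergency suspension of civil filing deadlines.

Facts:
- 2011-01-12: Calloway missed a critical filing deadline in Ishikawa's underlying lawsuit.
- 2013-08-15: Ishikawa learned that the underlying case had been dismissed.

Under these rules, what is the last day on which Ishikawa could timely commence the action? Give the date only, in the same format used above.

2019-08-15

Accrual is tied to discovery, so the period began on 2013-08-15 rather than on 2011-01-12 when the act occurred.
The untolled deadline — 6 years after 2013-08-15 — is 2019-08-15.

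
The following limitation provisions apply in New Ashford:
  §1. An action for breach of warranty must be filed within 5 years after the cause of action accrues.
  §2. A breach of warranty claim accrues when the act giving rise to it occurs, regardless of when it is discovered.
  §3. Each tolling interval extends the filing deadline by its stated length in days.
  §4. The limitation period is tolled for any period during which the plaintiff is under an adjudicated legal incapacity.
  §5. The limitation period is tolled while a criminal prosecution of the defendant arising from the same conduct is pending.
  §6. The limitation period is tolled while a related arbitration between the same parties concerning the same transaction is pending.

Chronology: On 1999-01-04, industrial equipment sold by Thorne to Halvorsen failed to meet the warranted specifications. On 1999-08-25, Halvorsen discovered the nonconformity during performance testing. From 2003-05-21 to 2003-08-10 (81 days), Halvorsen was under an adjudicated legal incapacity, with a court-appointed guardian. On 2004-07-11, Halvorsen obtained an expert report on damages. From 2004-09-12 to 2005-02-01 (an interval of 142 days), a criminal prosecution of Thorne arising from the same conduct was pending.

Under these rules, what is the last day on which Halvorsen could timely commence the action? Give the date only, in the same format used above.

2004-03-25

The claim accrued on 1999-01-04, when the wrongful act occurred; under the stated occurrence rule the 1999-08-25 discovery does not delay accrual.
Adding the 5 years base period to 1999-01-04 gives a deadline of 2004-01-04, before any tolling.
The period was tolled for 81 days by the plaintiff's legal incapacity (2003-05-21 to 2003-08-10), pushing the deadline to 2004-03-25.
The pending criminal prosecution starting 2004-09-12 came too late — the period had run on 2004-03-25 — and so does not extend the deadline.
None of the other events listed affects the running of the period under the stated rules.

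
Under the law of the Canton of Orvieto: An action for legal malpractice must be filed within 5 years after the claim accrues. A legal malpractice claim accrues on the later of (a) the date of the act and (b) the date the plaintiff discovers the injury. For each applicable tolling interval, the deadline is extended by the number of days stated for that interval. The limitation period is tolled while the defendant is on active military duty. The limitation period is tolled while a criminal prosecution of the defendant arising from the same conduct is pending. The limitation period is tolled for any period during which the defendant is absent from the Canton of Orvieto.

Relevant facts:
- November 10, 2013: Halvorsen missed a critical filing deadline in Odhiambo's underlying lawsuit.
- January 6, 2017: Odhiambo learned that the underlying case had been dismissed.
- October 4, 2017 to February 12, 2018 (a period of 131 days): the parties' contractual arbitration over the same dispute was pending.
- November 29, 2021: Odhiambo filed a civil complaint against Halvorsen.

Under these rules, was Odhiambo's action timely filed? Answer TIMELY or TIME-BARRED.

TIMELY

Taking the later of the act (November 10, 2013) and discovery (January 6, 2017), the claim accrued on January 6, 2017.
Adding the 5 years base period to January 6, 2017 gives a deadline of January 6, 2022, before any tolling.
Although a pending arbitration ran from October 4, 2017 to February 12, 2018, the stated rules do not make that a tolling event, so it is disregarded.
Filing on November 29, 2021 beat the January 6, 2022 deadline — the action is timely.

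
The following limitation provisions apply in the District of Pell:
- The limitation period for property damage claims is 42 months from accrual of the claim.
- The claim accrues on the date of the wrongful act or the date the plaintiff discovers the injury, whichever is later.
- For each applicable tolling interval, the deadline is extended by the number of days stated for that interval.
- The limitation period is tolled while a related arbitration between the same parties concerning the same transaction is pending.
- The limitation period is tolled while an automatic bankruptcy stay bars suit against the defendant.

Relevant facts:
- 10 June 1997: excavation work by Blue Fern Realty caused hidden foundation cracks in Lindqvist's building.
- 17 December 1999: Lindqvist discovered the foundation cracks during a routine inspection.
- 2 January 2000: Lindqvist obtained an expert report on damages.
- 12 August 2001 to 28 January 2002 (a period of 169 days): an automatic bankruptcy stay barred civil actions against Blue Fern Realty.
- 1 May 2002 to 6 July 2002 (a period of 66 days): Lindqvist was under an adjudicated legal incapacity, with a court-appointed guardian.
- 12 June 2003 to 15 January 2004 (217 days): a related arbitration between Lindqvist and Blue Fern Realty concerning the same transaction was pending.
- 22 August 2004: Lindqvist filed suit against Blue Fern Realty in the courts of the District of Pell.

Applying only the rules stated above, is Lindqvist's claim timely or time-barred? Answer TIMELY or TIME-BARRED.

TIME-BARRED

Because discovery on 17 December 1999 post-dates the 10 June 1997 act, accrual under the later-of rule falls on 17 December 1999.
Adding the 42 months base period to 17 December 1999 gives a deadline of 17 June 2003, before any tolling.
Because the automatic bankruptcy stay ran from 12 August 2001 to 28 January 2002, the deadline is extended by 169 days to 3 December 2003.
Because the pending related arbitration ran from 12 June 2003 to 15 January 2004, the deadline is extended by 217 days to 7 July 2004.
No stated provision tolls the period for the plaintiff's incapacity, so the interval from 1 May 2002 to 6 July 2002 has no effect on the deadline.
None of the other events listed affects the running of the period under the stated rules.
Lindqvist filed on 22 August 2004, after the 7 July 2004 deadline, so the action is time-barred.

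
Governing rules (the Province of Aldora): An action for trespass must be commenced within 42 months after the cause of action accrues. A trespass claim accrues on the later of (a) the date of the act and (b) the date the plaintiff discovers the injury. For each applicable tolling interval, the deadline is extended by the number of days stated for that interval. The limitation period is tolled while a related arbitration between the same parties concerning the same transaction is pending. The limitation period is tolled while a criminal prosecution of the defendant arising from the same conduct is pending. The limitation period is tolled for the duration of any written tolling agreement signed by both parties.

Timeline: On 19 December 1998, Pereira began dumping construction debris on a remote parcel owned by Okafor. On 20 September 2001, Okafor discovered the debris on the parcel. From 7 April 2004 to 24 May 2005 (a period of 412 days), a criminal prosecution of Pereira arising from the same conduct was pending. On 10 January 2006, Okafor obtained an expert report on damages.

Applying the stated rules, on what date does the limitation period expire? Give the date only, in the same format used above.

Because discovery on 20 September 2001 post-dates the 19 December 1998 act, accrual under the later-of rule falls on 20 September 2001.
42 months from 20 September 2001 is 20 March 2005.
The pending criminal prosecution from 7 April 2004 to 24 May 2005 tolled the period for 412 days, extending the deadline to 6 May 2006.
Nothing else in the chronology tolls or restarts the period.

6 May 2006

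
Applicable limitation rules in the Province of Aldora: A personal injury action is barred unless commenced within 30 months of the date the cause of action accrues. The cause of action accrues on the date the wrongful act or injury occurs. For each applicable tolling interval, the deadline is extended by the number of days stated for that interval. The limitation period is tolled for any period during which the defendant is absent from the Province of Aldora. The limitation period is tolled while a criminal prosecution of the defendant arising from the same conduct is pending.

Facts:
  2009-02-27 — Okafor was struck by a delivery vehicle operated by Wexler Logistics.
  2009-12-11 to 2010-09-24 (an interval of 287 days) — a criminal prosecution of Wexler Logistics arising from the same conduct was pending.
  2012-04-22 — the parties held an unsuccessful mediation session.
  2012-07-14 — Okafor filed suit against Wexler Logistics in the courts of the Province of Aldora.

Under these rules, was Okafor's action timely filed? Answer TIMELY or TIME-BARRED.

TIME-BARRED

The cause of action accrued on 2009-02-27, the date of the act.
30 months from 2009-02-27 is 2011-08-27.
The period was tolled for 287 days by the pending criminal prosecution (2009-12-11 to 2010-09-24), pushing the deadline to 2012-06-09.
None of the other events listed affects the running of the period under the stated rules.
The 2012-07-14 filing falls after the 2012-06-09 deadline; the claim is time-barred.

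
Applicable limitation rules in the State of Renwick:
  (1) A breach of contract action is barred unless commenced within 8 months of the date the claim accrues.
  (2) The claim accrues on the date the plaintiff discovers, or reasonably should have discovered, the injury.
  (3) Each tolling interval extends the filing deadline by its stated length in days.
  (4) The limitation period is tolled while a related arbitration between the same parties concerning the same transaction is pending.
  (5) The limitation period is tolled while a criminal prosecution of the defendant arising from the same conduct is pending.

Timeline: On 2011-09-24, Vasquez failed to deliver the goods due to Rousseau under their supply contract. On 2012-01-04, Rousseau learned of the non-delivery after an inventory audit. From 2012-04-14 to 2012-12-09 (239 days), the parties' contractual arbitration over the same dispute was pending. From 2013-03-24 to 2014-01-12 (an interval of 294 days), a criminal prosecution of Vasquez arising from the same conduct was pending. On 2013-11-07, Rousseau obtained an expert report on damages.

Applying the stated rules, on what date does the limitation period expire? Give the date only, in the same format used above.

2014-02-19

The claim did not accrue until Rousseau discovered the injury on 2012-01-04; the 2011-09-24 act date does not start the clock under the stated rule.
Adding the 8 months base period to 2012-01-04 gives a deadline of 2012-09-04, before any tolling.
The period was tolled for 239 days by the pending related arbitration (2012-04-14 to 2012-12-09), pushing the deadline to 2013-05-01.
The period was tolled for 294 days by the pending criminal prosecution (2013-03-24 to 2014-01-12), pushing the deadline to 2014-02-19.
The other events in the timeline have no effect on the limitation period under the stated rules.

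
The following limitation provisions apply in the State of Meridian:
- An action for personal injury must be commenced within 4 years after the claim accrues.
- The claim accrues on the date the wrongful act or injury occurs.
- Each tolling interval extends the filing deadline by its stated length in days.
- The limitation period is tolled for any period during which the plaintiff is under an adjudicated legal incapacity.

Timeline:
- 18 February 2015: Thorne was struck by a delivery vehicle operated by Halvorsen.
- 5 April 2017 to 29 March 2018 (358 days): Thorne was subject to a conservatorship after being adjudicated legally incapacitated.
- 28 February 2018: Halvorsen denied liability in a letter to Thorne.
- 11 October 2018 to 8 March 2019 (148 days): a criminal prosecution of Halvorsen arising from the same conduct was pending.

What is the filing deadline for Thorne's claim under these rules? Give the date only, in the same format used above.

11 February 2020

The claim accrued on 18 February 2015, when the wrongful act occurred.
The untolled deadline — 4 years after 18 February 2015 — is 18 February 2019.
The period was tolled for 358 days by the plaintiff's legal incapacity (5 April 2017 to 29 March 2018), pushing the deadline to 11 February 2020.
No stated provision tolls the period for a criminal prosecution, so the interval from 11 October 2018 to 8 March 2019 has no effect on the deadline.
The other events in the timeline have no effect on the limitation period under the stated rules.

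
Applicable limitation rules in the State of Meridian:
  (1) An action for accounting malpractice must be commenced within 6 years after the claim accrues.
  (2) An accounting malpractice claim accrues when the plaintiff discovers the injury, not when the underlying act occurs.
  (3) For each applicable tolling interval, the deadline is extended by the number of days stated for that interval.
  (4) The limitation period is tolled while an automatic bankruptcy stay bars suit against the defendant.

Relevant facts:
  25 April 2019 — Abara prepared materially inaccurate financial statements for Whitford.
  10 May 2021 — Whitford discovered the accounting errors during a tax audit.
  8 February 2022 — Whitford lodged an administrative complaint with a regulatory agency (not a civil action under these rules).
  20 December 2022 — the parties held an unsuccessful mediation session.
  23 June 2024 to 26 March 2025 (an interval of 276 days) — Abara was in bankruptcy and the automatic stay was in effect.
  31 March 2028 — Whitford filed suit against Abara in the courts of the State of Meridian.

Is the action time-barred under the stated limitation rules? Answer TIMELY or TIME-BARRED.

TIME-BARRED

Under the discovery rule, the claim accrued on 10 May 2021, when Whitford discovered the injury — not on the 25 April 2019 date of the underlying act.
6 years from 10 May 2021 is 10 May 2027.
The period was tolled for 276 days by the automatic bankruptcy stay (23 June 2024 to 26 March 2025), pushing the deadline to 10 February 2028.
Nothing else in the chronology tolls or restarts the period.
Whitford filed on 31 March 2028, after the 10 February 2028 deadline, so the action is time-barred.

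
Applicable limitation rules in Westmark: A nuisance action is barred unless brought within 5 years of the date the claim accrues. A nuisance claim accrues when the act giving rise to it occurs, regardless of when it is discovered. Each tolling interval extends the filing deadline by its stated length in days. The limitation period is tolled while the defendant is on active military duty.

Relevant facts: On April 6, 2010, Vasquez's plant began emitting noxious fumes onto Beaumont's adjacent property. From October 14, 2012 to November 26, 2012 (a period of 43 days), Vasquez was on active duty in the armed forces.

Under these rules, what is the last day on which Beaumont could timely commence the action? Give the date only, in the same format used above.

The limitation period began to run on April 6, 2010.
Adding the 5 years base period to April 6, 2010 gives a deadline of April 6, 2015, before any tolling.
Because the defendant's active military service ran from October 14, 2012 to November 26, 2012, the deadline is extended by 43 days to May 19, 2015.

May 19, 2015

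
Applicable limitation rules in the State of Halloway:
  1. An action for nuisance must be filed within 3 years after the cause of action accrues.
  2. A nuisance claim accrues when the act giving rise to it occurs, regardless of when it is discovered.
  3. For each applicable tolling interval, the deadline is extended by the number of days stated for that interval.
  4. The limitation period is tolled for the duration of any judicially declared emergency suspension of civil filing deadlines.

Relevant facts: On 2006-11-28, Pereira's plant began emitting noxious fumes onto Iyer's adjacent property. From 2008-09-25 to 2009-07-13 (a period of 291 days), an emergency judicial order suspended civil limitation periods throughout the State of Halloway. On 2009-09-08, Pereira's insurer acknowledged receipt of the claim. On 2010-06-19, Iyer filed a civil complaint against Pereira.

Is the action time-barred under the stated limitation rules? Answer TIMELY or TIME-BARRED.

The cause of action accrued on 2006-11-28, the date of the act.
The untolled deadline — 3 years after 2006-11-28 — is 2009-11-28.
Because the emergency suspension of filing deadlines ran from 2008-09-25 to 2009-07-13, the deadline is extended by 291 days to 2010-09-15.
None of the other events listed affects the running of the period under the stated rules.
Filing on 2010-06-19 beat the 2010-09-15 deadline — the action is timely.

TIMELY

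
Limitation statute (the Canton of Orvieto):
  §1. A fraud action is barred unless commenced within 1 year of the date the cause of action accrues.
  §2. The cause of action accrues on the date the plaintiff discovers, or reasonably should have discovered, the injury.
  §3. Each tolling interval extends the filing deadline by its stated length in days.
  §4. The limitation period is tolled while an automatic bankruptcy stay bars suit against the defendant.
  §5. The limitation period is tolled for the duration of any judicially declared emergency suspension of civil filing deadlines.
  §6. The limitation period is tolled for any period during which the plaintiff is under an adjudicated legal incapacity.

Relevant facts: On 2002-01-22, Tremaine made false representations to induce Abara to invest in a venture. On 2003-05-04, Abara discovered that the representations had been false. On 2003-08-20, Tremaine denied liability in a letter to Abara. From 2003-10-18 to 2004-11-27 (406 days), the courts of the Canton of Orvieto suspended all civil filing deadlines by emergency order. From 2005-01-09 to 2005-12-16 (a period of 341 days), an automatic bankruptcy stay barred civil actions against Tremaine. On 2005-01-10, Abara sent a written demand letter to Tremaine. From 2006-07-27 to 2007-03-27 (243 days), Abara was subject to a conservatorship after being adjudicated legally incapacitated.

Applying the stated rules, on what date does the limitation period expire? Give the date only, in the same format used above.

2006-05-21

Accrual is tied to discovery, so the period began on 2003-05-04 rather than on 2002-01-22 when the act occurred.
The untolled deadline — 1 year after 2003-05-04 — is 2004-05-04.
The emergency suspension of filing deadlines from 2003-10-18 to 2004-11-27 tolled the period for 406 days, extending the deadline to 2005-06-14.
Because the automatic bankruptcy stay ran from 2005-01-09 to 2005-12-16, the deadline is extended by 341 days to 2006-05-21.
The plaintiff's legal incapacity starting 2006-07-27 came too late — the period had run on 2006-05-21 — and so does not extend the deadline.
Nothing else in the chronology tolls or restarts the period.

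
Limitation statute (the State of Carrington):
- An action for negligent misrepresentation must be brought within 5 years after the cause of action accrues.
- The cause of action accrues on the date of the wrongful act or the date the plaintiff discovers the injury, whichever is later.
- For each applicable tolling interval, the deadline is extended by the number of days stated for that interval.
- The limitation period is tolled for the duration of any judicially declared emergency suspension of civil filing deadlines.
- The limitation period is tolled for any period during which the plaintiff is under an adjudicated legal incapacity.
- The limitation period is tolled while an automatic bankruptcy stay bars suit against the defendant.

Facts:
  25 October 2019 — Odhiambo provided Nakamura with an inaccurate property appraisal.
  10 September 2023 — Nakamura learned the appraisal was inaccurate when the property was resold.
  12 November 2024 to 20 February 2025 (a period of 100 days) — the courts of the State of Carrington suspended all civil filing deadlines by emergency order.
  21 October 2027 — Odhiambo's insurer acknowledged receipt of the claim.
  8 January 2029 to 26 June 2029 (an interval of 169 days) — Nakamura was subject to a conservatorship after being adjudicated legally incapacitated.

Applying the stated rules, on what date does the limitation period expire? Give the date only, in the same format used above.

The claim accrued on 10 September 2023 — the later of the 25 October 2019 act and the 10 September 2023 discovery.
5 years from 10 September 2023 is 10 September 2028.
The emergency suspension of filing deadlines from 12 November 2024 to 20 February 2025 tolled the period for 100 days, extending the deadline to 19 December 2028.
The plaintiff's legal incapacity from 8 January 2029 to 26 June 2029 began after the period had already run on 19 December 2028, so it has no tolling effect.
The other events in the timeline have no effect on the limitation period under the stated rules.

19 December 2028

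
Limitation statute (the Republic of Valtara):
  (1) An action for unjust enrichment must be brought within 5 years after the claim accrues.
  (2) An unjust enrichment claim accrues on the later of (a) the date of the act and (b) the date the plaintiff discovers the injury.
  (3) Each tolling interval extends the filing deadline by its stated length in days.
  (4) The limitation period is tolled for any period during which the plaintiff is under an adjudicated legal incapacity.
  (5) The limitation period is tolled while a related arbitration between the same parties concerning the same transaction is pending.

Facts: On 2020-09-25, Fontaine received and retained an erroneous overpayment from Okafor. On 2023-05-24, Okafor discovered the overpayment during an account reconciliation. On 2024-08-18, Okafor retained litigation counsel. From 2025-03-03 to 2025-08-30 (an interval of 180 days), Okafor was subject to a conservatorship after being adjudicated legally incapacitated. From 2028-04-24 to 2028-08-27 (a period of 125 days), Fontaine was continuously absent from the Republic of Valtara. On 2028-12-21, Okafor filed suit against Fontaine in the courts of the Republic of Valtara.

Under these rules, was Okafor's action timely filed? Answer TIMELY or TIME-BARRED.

Because discovery on 2023-05-24 post-dates the 2020-09-25 act, accrual under the later-of rule falls on 2023-05-24.
The untolled deadline — 5 years after 2023-05-24 — is 2028-05-24.
Because the plaintiff's legal incapacity ran from 2025-03-03 to 2025-08-30, the deadline is extended by 180 days to 2028-11-20.
The defendant's absence from the jurisdiction from 2028-04-24 to 2028-08-27 does not toll the period, because no stated rule makes the defendant's absence a tolling event.
None of the other events listed affects the running of the period under the stated rules.
Filing on 2028-12-21 missed the 2028-11-20 deadline — the action is time-barred.

TIME-BARRED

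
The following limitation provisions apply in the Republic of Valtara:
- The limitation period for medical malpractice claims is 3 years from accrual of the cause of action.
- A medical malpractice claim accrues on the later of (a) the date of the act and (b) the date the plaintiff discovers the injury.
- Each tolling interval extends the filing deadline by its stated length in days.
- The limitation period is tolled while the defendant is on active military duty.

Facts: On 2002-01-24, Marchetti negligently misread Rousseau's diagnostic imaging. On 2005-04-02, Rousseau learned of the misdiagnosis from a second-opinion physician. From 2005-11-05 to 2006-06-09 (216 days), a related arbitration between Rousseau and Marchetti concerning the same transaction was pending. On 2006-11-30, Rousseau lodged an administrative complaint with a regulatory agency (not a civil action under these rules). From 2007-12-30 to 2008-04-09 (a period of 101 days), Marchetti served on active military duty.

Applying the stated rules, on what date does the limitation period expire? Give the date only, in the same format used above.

2008-07-12

The claim accrued on 2005-04-02 — the later of the 2002-01-24 act and the 2005-04-02 discovery.
Adding the 3 years base period to 2005-04-02 gives a deadline of 2008-04-02, before any tolling.
The defendant's active military service from 2007-12-30 to 2008-04-09 tolled the period for 101 days, extending the deadline to 2008-07-12.
No stated provision tolls the period for a pending arbitration, so the interval from 2005-11-05 to 2006-06-09 has no effect on the deadline.
None of the other events listed affects the running of the period under the stated rules.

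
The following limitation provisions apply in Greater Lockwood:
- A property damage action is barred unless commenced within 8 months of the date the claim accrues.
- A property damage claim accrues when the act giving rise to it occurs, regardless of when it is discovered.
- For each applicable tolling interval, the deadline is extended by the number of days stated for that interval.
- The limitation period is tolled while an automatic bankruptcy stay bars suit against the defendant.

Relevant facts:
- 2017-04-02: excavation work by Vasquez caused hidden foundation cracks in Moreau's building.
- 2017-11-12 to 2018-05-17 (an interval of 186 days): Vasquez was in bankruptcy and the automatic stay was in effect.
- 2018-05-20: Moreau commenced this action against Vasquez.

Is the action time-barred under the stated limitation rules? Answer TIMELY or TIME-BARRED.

The claim accrued on 2017-04-02, the date of the act.
The untolled deadline — 8 months after 2017-04-02 — is 2017-12-02.
The automatic bankruptcy stay from 2017-11-12 to 2018-05-17 tolled the period for 186 days, extending the deadline to 2018-06-06.
Filing on 2018-05-20 beat the 2018-06-06 deadline — the action is timely.

TIMELY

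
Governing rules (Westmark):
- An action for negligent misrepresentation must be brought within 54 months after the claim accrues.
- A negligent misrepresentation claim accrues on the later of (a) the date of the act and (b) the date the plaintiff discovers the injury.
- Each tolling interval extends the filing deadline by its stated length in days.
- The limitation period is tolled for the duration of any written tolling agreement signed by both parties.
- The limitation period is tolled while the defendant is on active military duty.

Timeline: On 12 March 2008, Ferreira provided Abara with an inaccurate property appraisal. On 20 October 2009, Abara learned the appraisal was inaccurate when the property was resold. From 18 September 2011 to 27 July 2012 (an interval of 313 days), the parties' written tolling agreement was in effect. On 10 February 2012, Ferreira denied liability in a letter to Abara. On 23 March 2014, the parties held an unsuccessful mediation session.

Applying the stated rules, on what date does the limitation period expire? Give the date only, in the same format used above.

27 February 2015

Because discovery on 20 October 2009 post-dates the 12 March 2008 act, accrual under the later-of rule falls on 20 October 2009.
The untolled deadline — 54 months after 20 October 2009 — is 20 April 2014.
The period was tolled for 313 days by the written tolling agreement (18 September 2011 to 27 July 2012), pushing the deadline to 27 February 2015.
None of the other events listed affects the running of the period under the stated rules.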